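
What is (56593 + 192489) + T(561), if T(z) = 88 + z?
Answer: 249731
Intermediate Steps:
(56593 + 192489) + T(561) = (56593 + 192489) + (88 + 561) = 249082 + 649 = 249731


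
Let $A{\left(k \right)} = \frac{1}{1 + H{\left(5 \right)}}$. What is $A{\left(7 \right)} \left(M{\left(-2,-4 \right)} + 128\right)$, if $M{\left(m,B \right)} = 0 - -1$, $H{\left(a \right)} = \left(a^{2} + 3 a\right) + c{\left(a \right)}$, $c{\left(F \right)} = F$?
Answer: $\frac{129}{46} \approx 2.8043$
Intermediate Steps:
$H{\left(a \right)} = a^{2} + 4 a$ ($H{\left(a \right)} = \left(a^{2} + 3 a\right) + a = a^{2} + 4 a$)
$M{\left(m,B \right)} = 1$ ($M{\left(m,B \right)} = 0 + 1 = 1$)
$A{\left(k \right)} = \frac{1}{46}$ ($A{\left(k \right)} = \frac{1}{1 + 5 \left(4 + 5\right)} = \frac{1}{1 + 5 \cdot 9} = \frac{1}{1 + 45} = \frac{1}{46}$)
$A{\left(7 \right)} \left(M{\left(-2,-4 \right)} + 128\right) = \frac{1 + 128}{46} = \frac{1}{46} \cdot 129 = \frac{129}{46}$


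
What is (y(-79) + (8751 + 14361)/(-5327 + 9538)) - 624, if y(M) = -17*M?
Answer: 3050821/4211 ≈ 724.49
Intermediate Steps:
(y(-79) + (8751 + 14361)/(-5327 + 9538)) - 624 = (-17*(-79) + (8751 + 14361)/(-5327 + 9538)) - 624 = (1343 + 23112/4211) - 624 = 5678485/4211 - 624 = 3050821/4211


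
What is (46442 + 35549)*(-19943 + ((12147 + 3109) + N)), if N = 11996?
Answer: 599272219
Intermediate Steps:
(46442 + 35549)*(-19943 + ((12147 + 3109) + N)) = (46442 + 35549)*(-19943 + ((12147 + 3109) + 11996)) = 81991*(-19943 + (15256 + 11996)) = 81991*(-19943 + 27252) = 81991*7309 = 599272219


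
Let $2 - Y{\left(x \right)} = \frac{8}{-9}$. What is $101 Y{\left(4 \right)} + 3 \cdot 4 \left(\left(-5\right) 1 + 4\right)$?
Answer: $\frac{2518}{9} \approx 279.78$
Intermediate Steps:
$Y{\left(x \right)} = \frac{26}{9}$ ($Y{\left(x \right)} = 2 - \frac{8}{-9} = 2 - 8 \left(- \frac{1}{9}\right) = 2 - - \frac{8}{9} = 2 + \frac{8}{9} = \frac{26}{9}$)
$101 Y{\left(4 \right)} + 3 \cdot 4 \left(\left(-5\right) 1 + 4\right) = 101 \cdot \frac{26}{9} + 3 \cdot 4 \left(\left(-5\right) 1 + 4\right) = \frac{2626}{9} + 12 \left(-5 + 4\right) = \frac{2626}{9} + 12 \left(-1\right) = \frac{2626}{9} - 12 = \frac{2518}{9}$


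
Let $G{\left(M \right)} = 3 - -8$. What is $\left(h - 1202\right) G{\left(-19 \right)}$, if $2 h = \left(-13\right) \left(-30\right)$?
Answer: $-11077$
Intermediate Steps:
$h = 195$ ($h = \frac{\left(-13\right) \left(-30\right)}{2} = \frac{1}{2} \cdot 390 = 195$)
$G{\left(M \right)} = 11$ ($G{\left(M \right)} = 3 + 8 = 11$)
$\left(h - 1202\right) G{\left(-19 \right)} = \left(195 - 1202\right) 11 = \left(-1007\right) 11 = -11077$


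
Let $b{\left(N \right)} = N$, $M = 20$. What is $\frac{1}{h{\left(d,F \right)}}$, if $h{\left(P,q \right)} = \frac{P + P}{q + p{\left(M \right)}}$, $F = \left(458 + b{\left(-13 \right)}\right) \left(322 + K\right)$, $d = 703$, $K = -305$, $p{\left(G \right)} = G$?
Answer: $\frac{205}{38} \approx 5.3947$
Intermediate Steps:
$F = 7565$ ($F = \left(458 - 13\right) \left(322 - 305\right) = 445 \cdot 17 = 7565$)
$h{\left(P,q \right)} = \frac{2 P}{20 + q}$ ($h{\left(P,q \right)} = \frac{P + P}{q + 20} = \frac{2 P}{20 + q}$)
$\frac{1}{h{\left(d,F \right)}} = \frac{1}{2 \cdot 703 \frac{1}{20 + 7565}} = \frac{1}{2 \cdot 703 \cdot \frac{1}{7585}} = \frac{1}{\frac{38}{205}} = \frac{205}{38}$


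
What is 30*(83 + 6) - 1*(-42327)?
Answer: 44997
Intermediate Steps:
30*(83 + 6) - 1*(-42327) = 30*89 + 42327 = 2670 + 42327 = 44997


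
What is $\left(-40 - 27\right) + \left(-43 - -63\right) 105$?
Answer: $2033$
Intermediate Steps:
$\left(-40 - 27\right) + \left(-43 - -63\right) 105 = -67 + \left(-43 + 63\right) 105 = -67 + 20 \cdot 105 = -67 + 2100 = 2033$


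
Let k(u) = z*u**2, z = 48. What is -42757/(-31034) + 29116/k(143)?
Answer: 5358975601/3807685596 ≈ 1.4074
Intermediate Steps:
k(u) = 48*u**2
-42757/(-31034) + 29116/k(143) = -42757/(-31034) + 29116/((48*143**2)) = -42757*(-1/31034) + 29116/((48*20449)) = 42757/31034 + 29116/981552 = 42757/31034 + 29116*(1/981552) = 42757/31034 + 7279/245388 = 5358975601/3807685596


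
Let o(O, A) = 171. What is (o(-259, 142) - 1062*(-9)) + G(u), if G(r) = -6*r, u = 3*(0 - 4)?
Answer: 9801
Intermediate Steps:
u = -12 (u = 3*(-4) = -12)
(o(-259, 142) - 1062*(-9)) + G(u) = (171 - 1062*(-9)) - 6*(-12) = (171 + 9558) + 72 = 9729 + 72 = 9801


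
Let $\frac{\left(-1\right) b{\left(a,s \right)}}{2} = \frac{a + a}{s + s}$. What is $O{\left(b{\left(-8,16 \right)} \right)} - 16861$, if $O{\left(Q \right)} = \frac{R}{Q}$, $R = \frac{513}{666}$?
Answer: $- \frac{1247657}{74} \approx -16860.0$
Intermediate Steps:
$b{\left(a,s \right)} = - \frac{2 a}{s}$ ($b{\left(a,s \right)} = - 2 \frac{a + a}{s + s} = - 2 \frac{2 a}{2 s} = - 2 \cdot 2 a \frac{1}{2 s} = - 2 \frac{a}{s} = - \frac{2 a}{s}$)
$R = \frac{57}{74}$ ($R = 513 \cdot \frac{1}{666} = \frac{57}{74} \approx 0.77027$)
$O{\left(Q \right)} = \frac{57}{74 Q}$
$O{\left(b{\left(-8,16 \right)} \right)} - 16861 = \frac{57}{74 \left(\left(-2\right) \left(-8\right) \frac{1}{16}\right)} - 16861 = \frac{57}{74 \cdot 1} - 16861 = \frac{57}{74} \cdot 1 - 16861 = \frac{57}{74} - 16861 = - \frac{1247657}{74}$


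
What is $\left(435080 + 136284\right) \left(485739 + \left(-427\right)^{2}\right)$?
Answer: $381710004752$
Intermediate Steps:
$\left(435080 + 136284\right) \left(485739 + \left(-427\right)^{2}\right) = 571364 \left(485739 + 182329\right) = 571364 \cdot 668068 = 381710004752$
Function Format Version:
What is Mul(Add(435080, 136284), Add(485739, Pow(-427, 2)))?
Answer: 381710004752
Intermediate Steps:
Mul(Add(435080, 136284), Add(485739, Pow(-427, 2))) = Mul(571364, Add(485739, 182329)) = Mul(571364, 668068) = 381710004752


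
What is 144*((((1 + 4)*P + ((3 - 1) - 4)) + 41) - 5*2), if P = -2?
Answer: 2736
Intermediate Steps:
144*((((1 + 4)*P + ((3 - 1) - 4)) + 41) - 5*2) = 144*((((1 + 4)*(-2) + ((3 - 1) - 4)) + 41) - 5*2) = 144*(((5*(-2) + (2 - 4)) + 41) - 10) = 144*(((-10 - 2) + 41) - 10) = 144*((-12 + 41) - 10) = 144*(29 - 10) = 144*19 = 2736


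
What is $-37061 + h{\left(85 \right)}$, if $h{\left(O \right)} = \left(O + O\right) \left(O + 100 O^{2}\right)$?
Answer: $122802389$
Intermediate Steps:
$h{\left(O \right)} = 2 O \left(O + 100 O^{2}\right)$
$-37061 + h{\left(85 \right)} = -37061 + 85^{2} \left(2 + 200 \cdot 85\right) = -37061 + 7225 \left(2 + 17000\right) = -37061 + 7225 \cdot 17002 = -37061 + 122839450 = 122802389$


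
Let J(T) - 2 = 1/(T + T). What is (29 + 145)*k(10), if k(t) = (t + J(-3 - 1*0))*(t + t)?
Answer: 41180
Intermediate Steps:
J(T) = 2 + 1/(2*T) (J(T) = 2 + 1/(T + T) = 2 + 1/(2*T))
k(t) = 2*t*(11/6 + t) (k(t) = (t + (2 + 1/(2*(-3 - 1*0))))*(t + t) = (t + (2 + 1/(2*(-3 + 0))))*(2*t) = (t + (2 + (1/2)/(-3)))*(2*t) = (t + (2 + (1/2)*(-1/3)))*(2*t) = (t + (2 - 1/6))*(2*t) = (t + 11/6)*(2*t) = (11/6 + t)*(2*t) = 2*t*(11/6 + t))
(29 + 145)*k(10) = (29 + 145)*((1/3)*10*(11 + 6*10)) = 174*((1/3)*10*(11 + 60)) = 174*((1/3)*10*71) = 174*(710/3) = 41180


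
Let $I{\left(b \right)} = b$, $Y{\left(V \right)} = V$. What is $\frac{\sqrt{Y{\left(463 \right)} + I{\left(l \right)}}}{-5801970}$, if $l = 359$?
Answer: $- \frac{\sqrt{822}}{5801970} \approx -4.9415 \cdot 10^{-6}$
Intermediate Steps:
$\frac{\sqrt{Y{\left(463 \right)} + I{\left(l \right)}}}{-5801970} = \frac{\sqrt{463 + 359}}{-5801970} = \sqrt{822} \left(- \frac{1}{5801970}\right) = - \frac{\sqrt{822}}{5801970}$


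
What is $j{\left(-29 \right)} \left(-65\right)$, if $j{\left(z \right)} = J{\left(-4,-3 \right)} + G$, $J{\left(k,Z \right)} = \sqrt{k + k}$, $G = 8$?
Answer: $-520 - 130 i \sqrt{2} \approx -520.0 - 183.85 i$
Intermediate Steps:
$J{\left(k,Z \right)} = \sqrt{2} \sqrt{k}$ ($J{\left(k,Z \right)} = \sqrt{2 k} = \sqrt{2} \sqrt{k}$)
$j{\left(z \right)} = 8 + 2 i \sqrt{2}$ ($j{\left(z \right)} = \sqrt{2} \sqrt{-4} + 8 = \sqrt{2} \cdot 2 i + 8 = 2 i \sqrt{2} + 8 = 8 + 2 i \sqrt{2}$)
$j{\left(-29 \right)} \left(-65\right) = \left(8 + 2 i \sqrt{2}\right) \left(-65\right) = -520 - 130 i \sqrt{2}$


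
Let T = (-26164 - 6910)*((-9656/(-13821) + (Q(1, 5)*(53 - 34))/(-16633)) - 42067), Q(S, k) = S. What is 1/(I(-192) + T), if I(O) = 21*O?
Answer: 13522629/18813991222429276 ≈ 7.1875e-10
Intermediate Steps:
T = 18814045745669404/13522629 (T = (-26164 - 6910)*((-9656/(-13821) + (1*(53 - 34))/(-16633)) - 42067) = -33074*((-9656*(-1/13821) + (1*19)*(-1/16633)) - 42067) = -33074*((568/813 + 19*(-1/16633)) - 42067) = -33074*((568/813 - 19/16633) - 42067) = -33074*(9432097/13522629 - 42067) = -33074*(-568847002046/13522629) = 18814045745669404/13522629 ≈ 1.3913e+9)
1/(I(-192) + T) = 1/(21*(-192) + 18814045745669404/13522629) = 1/(-4032 + 18814045745669404/13522629) = 1/(18813991222429276/13522629) = 13522629/18813991222429276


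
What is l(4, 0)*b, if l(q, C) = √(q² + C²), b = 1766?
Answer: 7064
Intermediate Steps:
l(q, C) = √(C² + q²)
l(4, 0)*b = √(0² + 4²)*1766 = √(0 + 16)*1766 = √16*1766 = 4*1766 = 7064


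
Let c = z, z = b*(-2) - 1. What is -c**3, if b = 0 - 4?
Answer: -343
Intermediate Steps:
b = -4
z = 7 (z = -4*(-2) - 1 = 8 - 1 = 7)
c = 7
-c**3 = -1*7**3 = -1*343 = -343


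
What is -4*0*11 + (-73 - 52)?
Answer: -125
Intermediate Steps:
-4*0*11 + (-73 - 52) = 0*11 - 125 = 0 - 125 = -125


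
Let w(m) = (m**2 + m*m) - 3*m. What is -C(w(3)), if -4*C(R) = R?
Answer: 9/4 ≈ 2.2500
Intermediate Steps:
w(m) = -3*m + 2*m**2 (w(m) = (m**2 + m**2) - 3*m = 2*m**2 - 3*m = -3*m + 2*m**2)
C(R) = -R/4
-C(w(3)) = -(-1)*3*(-3 + 2*3)/4 = -(-1)*3*(-3 + 6)/4 = -(-1)*3*3/4 = -(-1)*9/4 = -1*(-9/4) = 9/4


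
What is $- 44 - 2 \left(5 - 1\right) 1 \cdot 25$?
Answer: $8800$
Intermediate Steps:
$- 44 - 2 \left(5 - 1\right) 1 \cdot 25 = - 44 \left(-2\right) 4 \cdot 1 \cdot 25 = - 44 \left(\left(-8\right) 1\right) 25 = \left(-44\right) \left(-8\right) 25 = 352 \cdot 25 = 8800$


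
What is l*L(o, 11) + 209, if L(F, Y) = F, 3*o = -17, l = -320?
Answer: 6067/3 ≈ 2022.3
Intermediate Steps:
o = -17/3 (o = (⅓)*(-17) = -17/3 ≈ -5.6667)
l*L(o, 11) + 209 = -320*(-17/3) + 209 = 5440/3 + 209 = 6067/3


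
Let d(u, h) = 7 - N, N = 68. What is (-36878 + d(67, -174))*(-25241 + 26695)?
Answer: -53709306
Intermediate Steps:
d(u, h) = -61 (d(u, h) = 7 - 1*68 = 7 - 68 = -61)
(-36878 + d(67, -174))*(-25241 + 26695) = (-36878 - 61)*(-25241 + 26695) = -36939*1454 = -53709306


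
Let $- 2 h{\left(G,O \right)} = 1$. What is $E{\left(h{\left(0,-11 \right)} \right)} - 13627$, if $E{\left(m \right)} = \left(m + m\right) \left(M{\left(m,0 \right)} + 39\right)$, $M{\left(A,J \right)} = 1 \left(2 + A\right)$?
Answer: $- \frac{27335}{2} \approx -13668.0$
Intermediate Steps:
$h{\left(G,O \right)} = - \frac{1}{2}$ ($h{\left(G,O \right)} = \left(- \frac{1}{2}\right) 1 = - \frac{1}{2}$)
$M{\left(A,J \right)} = 2 + A$
$E{\left(m \right)} = 2 m \left(41 + m\right)$ ($E{\left(m \right)} = \left(m + m\right) \left(\left(2 + m\right) + 39\right) = 2 m \left(41 + m\right)$)
$E{\left(h{\left(0,-11 \right)} \right)} - 13627 = 2 \left(- \frac{1}{2}\right) \left(41 - \frac{1}{2}\right) - 13627 = 2 \left(- \frac{1}{2}\right) \frac{81}{2} - 13627 = - \frac{81}{2} - 13627 = - \frac{27335}{2}$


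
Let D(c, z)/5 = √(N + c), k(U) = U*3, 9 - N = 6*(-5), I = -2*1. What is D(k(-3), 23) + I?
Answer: -2 + 5*√30 ≈ 25.386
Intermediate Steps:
I = -2
N = 39 (N = 9 - 6*(-5) = 9 - 1*(-30) = 9 + 30 = 39)
k(U) = 3*U
D(c, z) = 5*√(39 + c)
D(k(-3), 23) + I = 5*√(39 + 3*(-3)) - 2 = 5*√(39 - 9) - 2 = 5*√30 - 2 = -2 + 5*√30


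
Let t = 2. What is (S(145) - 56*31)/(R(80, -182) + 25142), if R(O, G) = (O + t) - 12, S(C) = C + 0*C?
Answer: -1591/25212 ≈ -0.063105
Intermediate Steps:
S(C) = C (S(C) = C + 0 = C)
R(O, G) = -10 + O (R(O, G) = (O + 2) - 12 = (2 + O) - 12 = -10 + O)
(S(145) - 56*31)/(R(80, -182) + 25142) = (145 - 56*31)/((-10 + 80) + 25142) = (145 - 1736)/(70 + 25142) = -1591/25212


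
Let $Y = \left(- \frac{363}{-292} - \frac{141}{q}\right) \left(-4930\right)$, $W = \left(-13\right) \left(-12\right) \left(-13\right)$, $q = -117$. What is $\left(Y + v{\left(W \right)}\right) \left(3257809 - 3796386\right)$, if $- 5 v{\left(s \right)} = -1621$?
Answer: $\frac{13853996428579}{2190} \approx 6.326 \cdot 10^{9}$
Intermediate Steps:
$W = -2028$ ($W = 156 \left(-13\right) = -2028$)
$v{\left(s \right)} = \frac{1621}{5}$ ($v{\left(s \right)} = \left(- \frac{1}{5}\right) \left(-1621\right) = \frac{1621}{5}$)
$Y = - \frac{68726665}{5694}$ ($Y = \left(- \frac{363}{-292} - \frac{141}{-117}\right) \left(-4930\right) = \left(\left(-363\right) \left(- \frac{1}{292}\right) - - \frac{47}{39}\right) \left(-4930\right) = \left(\frac{363}{292} + \frac{47}{39}\right) \left(-4930\right) = \frac{27881}{11388} \left(-4930\right) = - \frac{68726665}{5694} \approx -12070.0$)
$\left(Y + v{\left(W \right)}\right) \left(3257809 - 3796386\right) = \left(- \frac{68726665}{5694} + \frac{1621}{5}\right) \left(3257809 - 3796386\right) = \left(- \frac{334403351}{28470}\right) \left(-538577\right) = \frac{13853996428579}{2190}$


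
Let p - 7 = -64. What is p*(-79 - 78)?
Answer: 8949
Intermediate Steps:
p = -57 (p = 7 - 64 = -57)
p*(-79 - 78) = -57*(-79 - 78) = -57*(-157) = 8949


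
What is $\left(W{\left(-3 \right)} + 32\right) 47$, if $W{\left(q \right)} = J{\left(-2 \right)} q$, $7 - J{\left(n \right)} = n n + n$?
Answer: $799$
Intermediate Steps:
$J{\left(n \right)} = 7 - n - n^{2}$ ($J{\left(n \right)} = 7 - \left(n n + n\right) = 7 - \left(n^{2} + n\right) = 7 - \left(n + n^{2}\right) = 7 - n - n^{2}$)
$W{\left(q \right)} = 5 q$ ($W{\left(q \right)} = \left(7 - -2 - \left(-2\right)^{2}\right) q = \left(7 + 2 - 4\right) q = 5 q$)
$\left(W{\left(-3 \right)} + 32\right) 47 = \left(5 \left(-3\right) + 32\right) 47 = \left(-15 + 32\right) 47 = 17 \cdot 47 = 799$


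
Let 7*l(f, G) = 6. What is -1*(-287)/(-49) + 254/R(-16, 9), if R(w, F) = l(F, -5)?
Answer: 6100/21 ≈ 290.48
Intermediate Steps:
l(f, G) = 6/7 (l(f, G) = (⅐)*6 = 6/7)
R(w, F) = 6/7
-1*(-287)/(-49) + 254/R(-16, 9) = -1*(-287)/(-49) + 254/(6/7) = 287*(-1/49) + 254*(7/6) = -41/7 + 889/3 = 6100/21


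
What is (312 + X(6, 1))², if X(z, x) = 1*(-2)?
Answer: 96100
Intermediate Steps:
X(z, x) = -2
(312 + X(6, 1))² = (312 - 2)² = 310² = 96100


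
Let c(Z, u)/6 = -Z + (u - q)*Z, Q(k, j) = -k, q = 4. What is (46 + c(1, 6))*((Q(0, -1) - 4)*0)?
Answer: 0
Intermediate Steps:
c(Z, u) = -6*Z + 6*Z*(-4 + u) (c(Z, u) = 6*(-Z + (u - 1*4)*Z) = 6*(-Z + (u - 4)*Z) = 6*(-Z + (-4 + u)*Z) = 6*(-Z + Z*(-4 + u)) = -6*Z + 6*Z*(-4 + u))
(46 + c(1, 6))*((Q(0, -1) - 4)*0) = (46 + 6*1*(-5 + 6))*((-1*0 - 4)*0) = (46 + 6*1*1)*((0 - 4)*0) = (46 + 6)*(-4*0) = 52*0 = 0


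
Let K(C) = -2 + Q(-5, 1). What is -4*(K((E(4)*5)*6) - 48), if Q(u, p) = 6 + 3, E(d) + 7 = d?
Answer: 164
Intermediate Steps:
E(d) = -7 + d
Q(u, p) = 9
K(C) = 7 (K(C) = -2 + 9 = 7)
-4*(K((E(4)*5)*6) - 48) = -4*(7 - 48) = -4*(-41) = 164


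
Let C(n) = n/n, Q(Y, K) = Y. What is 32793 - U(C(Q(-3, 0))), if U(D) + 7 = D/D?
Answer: 32799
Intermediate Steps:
C(n) = 1
U(D) = -6 (U(D) = -7 + D/D = -7 + 1 = -6)
32793 - U(C(Q(-3, 0))) = 32793 - 1*(-6) = 32793 + 6 = 32799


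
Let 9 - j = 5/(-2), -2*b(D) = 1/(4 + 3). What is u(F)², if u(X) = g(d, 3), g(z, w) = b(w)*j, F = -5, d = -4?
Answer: 529/784 ≈ 0.67474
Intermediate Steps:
b(D) = -1/14 (b(D) = -1/(2*(4 + 3)) = -½/7 = -½*⅐ = -1/14)
j = 23/2 (j = 9 - 5/(-2) = 9 - 5*(-1)/2 = 9 - 1*(-5/2) = 9 + 5/2 = 23/2 ≈ 11.500)
g(z, w) = -23/28 (g(z, w) = -1/14*23/2 = -23/28)
u(X) = -23/28
u(F)² = (-23/28)² = 529/784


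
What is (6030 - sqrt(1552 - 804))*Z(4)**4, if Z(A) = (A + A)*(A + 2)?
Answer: 32009748480 - 10616832*sqrt(187) ≈ 3.1865e+10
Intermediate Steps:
Z(A) = 2*A*(2 + A) (Z(A) = (2*A)*(2 + A) = 2*A*(2 + A))
(6030 - sqrt(1552 - 804))*Z(4)**4 = (6030 - sqrt(1552 - 804))*(2*4*(2 + 4))**4 = (6030 - sqrt(748))*(2*4*6)**4 = (6030 - 2*sqrt(187))*48**4 = (6030 - 2*sqrt(187))*5308416 = 32009748480 - 10616832*sqrt(187)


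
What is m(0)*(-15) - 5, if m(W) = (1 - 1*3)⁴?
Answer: -245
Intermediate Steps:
m(W) = 16 (m(W) = (1 - 3)⁴ = (-2)⁴ = 16)
m(0)*(-15) - 5 = 16*(-15) - 5 = -240 - 5 = -245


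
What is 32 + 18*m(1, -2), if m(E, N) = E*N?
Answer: -4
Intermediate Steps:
32 + 18*m(1, -2) = 32 + 18*(1*(-2)) = 32 + 18*(-2) = 32 - 36 = -4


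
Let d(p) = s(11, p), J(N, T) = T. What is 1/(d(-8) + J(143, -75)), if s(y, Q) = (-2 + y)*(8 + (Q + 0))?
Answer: -1/75 ≈ -0.013333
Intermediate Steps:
s(y, Q) = (-2 + y)*(8 + Q)
d(p) = 72 + 9*p (d(p) = -16 - 2*p + 8*11 + p*11 = -16 - 2*p + 88 + 11*p = 72 + 9*p)
1/(d(-8) + J(143, -75)) = 1/((72 + 9*(-8)) - 75) = 1/((72 - 72) - 75) = 1/(0 - 75) = 1/(-75) = -1/75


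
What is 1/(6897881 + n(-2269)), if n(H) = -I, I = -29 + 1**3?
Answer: 1/6897909 ≈ 1.4497e-7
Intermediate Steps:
I = -28 (I = -29 + 1 = -28)
n(H) = 28 (n(H) = -1*(-28) = 28)
1/(6897881 + n(-2269)) = 1/(6897881 + 28) = 1/6897909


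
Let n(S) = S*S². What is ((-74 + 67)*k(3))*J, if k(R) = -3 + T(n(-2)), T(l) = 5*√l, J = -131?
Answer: -2751 + 9170*I*√2 ≈ -2751.0 + 12968.0*I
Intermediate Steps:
n(S) = S³
k(R) = -3 + 10*I*√2 (k(R) = -3 + 5*√((-2)³) = -3 + 5*√(-8) = -3 + 5*(2*I*√2) = -3 + 10*I*√2)
((-74 + 67)*k(3))*J = ((-74 + 67)*(-3 + 10*I*√2))*(-131) = -7*(-3 + 10*I*√2)*(-131) = (21 - 70*I*√2)*(-131) = -2751 + 9170*I*√2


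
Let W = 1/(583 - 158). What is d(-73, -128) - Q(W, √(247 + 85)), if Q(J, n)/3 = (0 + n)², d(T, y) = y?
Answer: -1124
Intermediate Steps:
W = 1/425 ≈ 0.0023529
Q(J, n) = 3*n² (Q(J, n) = 3*(0 + n)² = 3*n²)
d(-73, -128) - Q(W, √(247 + 85)) = -128 - 3*(√(247 + 85))² = -128 - 3*(√332)² = -128 - 3*(2*√83)² = -128 - 3*332 = -128 - 1*996 = -128 - 996 = -1124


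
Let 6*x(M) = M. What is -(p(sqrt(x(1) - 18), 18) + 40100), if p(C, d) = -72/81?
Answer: -360892/9 ≈ -40099.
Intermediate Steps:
x(M) = M/6
p(C, d) = -8/9 (p(C, d) = -72*1/81 = -8/9)
-(p(sqrt(x(1) - 18), 18) + 40100) = -(-8/9 + 40100) = -1*360892/9 = -360892/9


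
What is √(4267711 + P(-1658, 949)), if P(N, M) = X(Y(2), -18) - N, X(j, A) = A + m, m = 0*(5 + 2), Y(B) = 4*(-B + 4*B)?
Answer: √4269351 ≈ 2066.2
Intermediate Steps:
Y(B) = 12*B (Y(B) = 4*(3*B) = 12*B)
m = 0 (m = 0*7 = 0)
X(j, A) = A (X(j, A) = A + 0 = A)
P(N, M) = -18 - N
√(4267711 + P(-1658, 949)) = √(4267711 + (-18 - 1*(-1658))) = √(4267711 + (-18 + 1658)) = √(4267711 + 1640) = √4269351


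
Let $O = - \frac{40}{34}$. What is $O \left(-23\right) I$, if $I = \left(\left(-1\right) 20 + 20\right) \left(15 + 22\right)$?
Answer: $0$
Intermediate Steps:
$O = - \frac{20}{17}$ ($O = \left(-40\right) \frac{1}{34} = - \frac{20}{17} \approx -1.1765$)
$I = 0$ ($I = \left(-20 + 20\right) 37 = 0 \cdot 37 = 0$)
$O \left(-23\right) I = \left(- \frac{20}{17}\right) \left(-23\right) 0 = \frac{460}{17} \cdot 0 = 0$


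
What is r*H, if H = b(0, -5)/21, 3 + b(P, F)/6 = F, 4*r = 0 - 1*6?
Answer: 24/7 ≈ 3.4286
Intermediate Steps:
r = -3/2 (r = (0 - 1*6)/4 = (0 - 6)/4 = (¼)*(-6) = -3/2 ≈ -1.5000)
b(P, F) = -18 + 6*F
H = -16/7 (H = (-18 + 6*(-5))/21 = (-18 - 30)*(1/21) = -48*1/21 = -16/7 ≈ -2.2857)
r*H = -3/2*(-16/7) = 24/7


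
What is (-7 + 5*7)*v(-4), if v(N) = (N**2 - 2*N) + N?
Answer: 560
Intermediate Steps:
v(N) = N**2 - N
(-7 + 5*7)*v(-4) = (-7 + 5*7)*(-4*(-1 - 4)) = (-7 + 35)*(-4*(-5)) = 28*20 = 560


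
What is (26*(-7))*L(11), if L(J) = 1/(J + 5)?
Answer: -91/8 ≈ -11.375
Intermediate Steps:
L(J) = 1/(5 + J)
(26*(-7))*L(11) = (26*(-7))/(5 + 11) = -182/16 = -182*1/16 = -91/8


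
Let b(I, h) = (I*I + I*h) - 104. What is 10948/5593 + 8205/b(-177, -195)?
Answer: 1286743/617956 ≈ 2.0823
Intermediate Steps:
b(I, h) = -104 + I**2 + I*h (b(I, h) = (I**2 + I*h) - 104 = -104 + I**2 + I*h)
10948/5593 + 8205/b(-177, -195) = 10948/5593 + 8205/(-104 + (-177)**2 - 177*(-195)) = 10948*(1/5593) + 8205/(-104 + 31329 + 34515) = 92/47 + 8205/65740 = 92/47 + 8205*(1/65740) = 92/47 + 1641/13148 = 1286743/617956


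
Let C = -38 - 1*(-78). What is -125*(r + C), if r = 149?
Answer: -23625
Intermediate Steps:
C = 40 (C = -38 + 78 = 40)
-125*(r + C) = -125*(149 + 40) = -125*189 = -23625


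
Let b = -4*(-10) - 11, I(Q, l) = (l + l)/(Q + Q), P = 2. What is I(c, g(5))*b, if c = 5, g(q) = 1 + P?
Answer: 87/5 ≈ 17.400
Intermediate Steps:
g(q) = 3 (g(q) = 1 + 2 = 3)
I(Q, l) = l/Q (I(Q, l) = (2*l)/((2*Q)) = (2*l)*(1/(2*Q)) = l/Q)
b = 29 (b = 40 - 11 = 29)
I(c, g(5))*b = (3/5)*29 = (3*(⅕))*29 = (⅗)*29 = 87/5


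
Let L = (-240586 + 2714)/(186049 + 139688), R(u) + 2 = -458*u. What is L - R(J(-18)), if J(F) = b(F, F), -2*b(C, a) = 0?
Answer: 413602/325737 ≈ 1.2697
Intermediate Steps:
b(C, a) = 0 (b(C, a) = -½*0 = 0)
J(F) = 0
R(u) = -2 - 458*u
L = -237872/325737 ≈ -0.73026
L - R(J(-18)) = -237872/325737 - (-2 - 458*0) = -237872/325737 - (-2 + 0) = -237872/325737 - 1*(-2) = -237872/325737 + 2 = 413602/325737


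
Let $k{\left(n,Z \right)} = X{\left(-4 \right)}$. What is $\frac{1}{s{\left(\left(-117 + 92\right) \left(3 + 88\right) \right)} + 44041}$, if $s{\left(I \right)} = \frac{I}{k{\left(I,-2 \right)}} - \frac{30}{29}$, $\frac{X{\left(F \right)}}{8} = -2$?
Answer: $\frac{464}{20500519} \approx 2.2634 \cdot 10^{-5}$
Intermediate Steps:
$X{\left(F \right)} = -16$ ($X{\left(F \right)} = 8 \left(-2\right) = -16$)
$k{\left(n,Z \right)} = -16$
$s{\left(I \right)} = - \frac{30}{29} - \frac{I}{16}$ ($s{\left(I \right)} = \frac{I}{-16} - \frac{30}{29} = I \left(- \frac{1}{16}\right) - \frac{30}{29} = - \frac{I}{16} - \frac{30}{29} = - \frac{30}{29} - \frac{I}{16}$)
$\frac{1}{s{\left(\left(-117 + 92\right) \left(3 + 88\right) \right)} + 44041} = \frac{1}{\left(- \frac{30}{29} - \frac{\left(-117 + 92\right) \left(3 + 88\right)}{16}\right) + 44041} = \frac{1}{\left(- \frac{30}{29} - \frac{\left(-25\right) 91}{16}\right) + 44041} = \frac{1}{\left(- \frac{30}{29} - - \frac{2275}{16}\right) + 44041} = \frac{1}{\left(- \frac{30}{29} + \frac{2275}{16}\right) + 44041} = \frac{1}{\frac{65495}{464} + 44041} = \frac{1}{\frac{20500519}{464}} = \frac{464}{20500519}$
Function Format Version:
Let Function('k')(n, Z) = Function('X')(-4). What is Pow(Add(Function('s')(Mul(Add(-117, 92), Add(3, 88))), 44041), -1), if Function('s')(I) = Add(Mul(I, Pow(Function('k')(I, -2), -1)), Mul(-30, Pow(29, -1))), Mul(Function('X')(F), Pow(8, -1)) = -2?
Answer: Rational(464, 20500519) ≈ 2.2634e-5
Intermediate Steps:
Function('X')(F) = -16 (Function('X')(F) = Mul(8, -2) = -16)
Function('k')(n, Z) = -16
Function('s')(I) = Add(Rational(-30, 29), Mul(Rational(-1, 16), I)) (Function('s')(I) = Add(Mul(I, Pow(-16, -1)), Mul(-30, Pow(29, -1))) = Add(Mul(I, Rational(-1, 16)), Mul(-30, Rational(1, 29))) = Add(Mul(Rational(-1, 16), I), Rational(-30, 29)) = Add(Rational(-30, 29), Mul(Rational(-1, 16), I)))
Pow(Add(Function('s')(Mul(Add(-117, 92), Add(3, 88))), 44041), -1) = Pow(Add(Add(Rational(-30, 29), Mul(Rational(-1, 16), Mul(Add(-117, 92), Add(3, 88)))), 44041), -1) = Pow(Add(Add(Rational(-30, 29), Mul(Rational(-1, 16), Mul(-25, 91))), 44041), -1) = Pow(Add(Add(Rational(-30, 29), Mul(Rational(-1, 16), -2275)), 44041), -1) = Pow(Add(Add(Rational(-30, 29), Rational(2275, 16)), 44041), -1) = Pow(Add(Rational(65495, 464), 44041), -1) = Pow(Rational(20500519, 464), -1) = Rational(464, 20500519)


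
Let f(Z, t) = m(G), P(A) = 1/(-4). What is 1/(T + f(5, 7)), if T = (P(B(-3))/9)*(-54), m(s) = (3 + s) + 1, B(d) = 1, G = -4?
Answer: 2/3 ≈ 0.66667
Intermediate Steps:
P(A) = -1/4
m(s) = 4 + s
f(Z, t) = 0 (f(Z, t) = 4 - 4 = 0)
T = 3/2 (T = -1/4/9*(-54) = -1/4*1/9*(-54) = -1/36*(-54) = 3/2 ≈ 1.5000)
1/(T + f(5, 7)) = 1/(3/2 + 0) = 1/(3/2) = 2/3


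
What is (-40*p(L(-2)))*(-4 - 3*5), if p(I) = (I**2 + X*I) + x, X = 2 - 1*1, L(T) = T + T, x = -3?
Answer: 6840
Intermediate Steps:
L(T) = 2*T
X = 1 (X = 2 - 1 = 1)
p(I) = -3 + I + I**2 (p(I) = (I**2 + 1*I) - 3 = (I**2 + I) - 3 = (I + I**2) - 3 = -3 + I + I**2)
(-40*p(L(-2)))*(-4 - 3*5) = (-40*(-3 + 2*(-2) + (2*(-2))**2))*(-4 - 3*5) = (-40*(-3 - 4 + (-4)**2))*(-4 - 15) = -40*(-3 - 4 + 16)*(-19) = -40*9*(-19) = -360*(-19) = 6840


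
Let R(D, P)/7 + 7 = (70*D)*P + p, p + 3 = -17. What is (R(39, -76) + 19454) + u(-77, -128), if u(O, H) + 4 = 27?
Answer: -1433072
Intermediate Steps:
p = -20 (p = -3 - 17 = -20)
u(O, H) = 23 (u(O, H) = -4 + 27 = 23)
R(D, P) = -189 + 490*D*P (R(D, P) = -49 + 7*((70*D)*P - 20) = -49 + 7*(70*D*P - 20) = -49 + 7*(-20 + 70*D*P) = -49 + (-140 + 490*D*P) = -189 + 490*D*P)
(R(39, -76) + 19454) + u(-77, -128) = ((-189 + 490*39*(-76)) + 19454) + 23 = ((-189 - 1452360) + 19454) + 23 = (-1452549 + 19454) + 23 = -1433095 + 23 = -1433072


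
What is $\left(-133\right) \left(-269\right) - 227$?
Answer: $35550$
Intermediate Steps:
$\left(-133\right) \left(-269\right) - 227 = 35777 - 227 = 35550$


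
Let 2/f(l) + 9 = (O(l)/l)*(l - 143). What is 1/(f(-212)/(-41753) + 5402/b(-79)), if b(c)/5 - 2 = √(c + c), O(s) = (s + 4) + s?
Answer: 5592405317346540958980/3021017337951634279511291 + 2796202644575601758640*I*√158/3021017337951634279511291 ≈ 0.0018512 + 0.011634*I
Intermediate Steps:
O(s) = 4 + 2*s (O(s) = (4 + s) + s = 4 + 2*s)
f(l) = 2/(-9 + (-143 + l)*(4 + 2*l)/l) (f(l) = 2/(-9 + ((4 + 2*l)/l)*(l - 143)) = 2/(-9 + ((4 + 2*l)/l)*(-143 + l)) = 2/(-9 + (-143 + l)*(4 + 2*l)/l))
b(c) = 10 + 5*√2*√c (b(c) = 10 + 5*√(c + c) = 10 + 5*√(2*c) = 10 + 5*(√2*√c) = 10 + 5*√2*√c)
1/(f(-212)/(-41753) + 5402/b(-79)) = 1/((2*(-212)/(-572 - 291*(-212) + 2*(-212)²))/(-41753) + 5402/(10 + 5*√2*√(-79))) = 1/((2*(-212)/(-572 + 61692 + 2*44944))*(-1/41753) + 5402/(10 + 5*√2*(I*√79))) = 1/((2*(-212)/(-572 + 61692 + 89888))*(-1/41753) + 5402/(10 + 5*I*√158)) = 1/((2*(-212)/151008)*(-1/41753) + 5402/(10 + 5*I*√158)) = 1/((2*(-212)*(1/151008))*(-1/41753) + 5402/(10 + 5*I*√158)) = 1/(-53/18876*(-1/41753) + 5402/(10 + 5*I*√158)) = 1/(53/788129628 + 5402/(10 + 5*I*√158))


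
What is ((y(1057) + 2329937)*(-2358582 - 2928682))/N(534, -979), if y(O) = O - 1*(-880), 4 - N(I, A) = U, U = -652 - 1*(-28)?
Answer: -3082308363184/157 ≈ -1.9633e+10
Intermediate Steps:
U = -624 (U = -652 + 28 = -624)
N(I, A) = 628 (N(I, A) = 4 - 1*(-624) = 4 + 624 = 628)
y(O) = 880 + O (y(O) = O + 880 = 880 + O)
((y(1057) + 2329937)*(-2358582 - 2928682))/N(534, -979) = (((880 + 1057) + 2329937)*(-2358582 - 2928682))/628 = ((1937 + 2329937)*(-5287264))*(1/628) = (2331874*(-5287264))*(1/628) = -12329233452736*1/628 = -3082308363184/157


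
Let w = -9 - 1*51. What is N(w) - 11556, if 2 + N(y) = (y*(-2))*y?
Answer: -18758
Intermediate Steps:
w = -60 (w = -9 - 51 = -60)
N(y) = -2 - 2*y² (N(y) = -2 + (y*(-2))*y = -2 + (-2*y)*y = -2 - 2*y²)
N(w) - 11556 = (-2 - 2*(-60)²) - 11556 = (-2 - 2*3600) - 11556 = (-2 - 7200) - 11556 = -7202 - 11556 = -18758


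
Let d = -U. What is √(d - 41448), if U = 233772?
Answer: 6*I*√7645 ≈ 524.61*I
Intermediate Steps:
d = -233772 (d = -1*233772 = -233772)
√(d - 41448) = √(-233772 - 41448) = √(-275220) = 6*I*√7645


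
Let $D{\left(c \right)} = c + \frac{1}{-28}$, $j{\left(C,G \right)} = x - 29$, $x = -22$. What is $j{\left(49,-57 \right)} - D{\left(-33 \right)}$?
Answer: $- \frac{503}{28} \approx -17.964$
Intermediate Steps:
$j{\left(C,G \right)} = -51$ ($j{\left(C,G \right)} = -22 - 29 = -51$)
$D{\left(c \right)} = - \frac{1}{28} + c$ ($D{\left(c \right)} = c - \frac{1}{28} = - \frac{1}{28} + c$)
$j{\left(49,-57 \right)} - D{\left(-33 \right)} = -51 - \left(- \frac{1}{28} - 33\right) = -51 - - \frac{925}{28} = -51 + \frac{925}{28} = - \frac{503}{28}$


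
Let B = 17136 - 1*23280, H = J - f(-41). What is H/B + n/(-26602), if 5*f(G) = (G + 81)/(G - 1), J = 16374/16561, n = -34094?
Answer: 18210001599155/14210565368832 ≈ 1.2814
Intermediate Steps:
J = 16374/16561 (J = 16374*(1/16561) = 16374/16561 ≈ 0.98871)
f(G) = (81 + G)/(5*(-1 + G)) (f(G) = ((G + 81)/(G - 1))/5 = ((81 + G)/(-1 + G))/5 = (81 + G)/(5*(-1 + G)))
H = 410098/347781 (H = 16374/16561 - (81 - 41)/(5*(-1 - 41)) = 16374/16561 - 40/(5*(-42)) = 16374/16561 - (-1)*40/(5*42) = 16374/16561 - 1*(-4/21) = 16374/16561 + 4/21 = 410098/347781 ≈ 1.1792)
B = -6144 (B = 17136 - 23280 = -6144)
H/B + n/(-26602) = (410098/347781)/(-6144) - 34094/(-26602) = (410098/347781)*(-1/6144) - 34094*(-1/26602) = -205049/1068383232 + 17047/13301 = 18210001599155/14210565368832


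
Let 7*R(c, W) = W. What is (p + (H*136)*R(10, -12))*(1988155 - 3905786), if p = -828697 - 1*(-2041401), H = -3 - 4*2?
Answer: -16313056801280/7 ≈ -2.3304e+12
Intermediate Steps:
R(c, W) = W/7
H = -11 (H = -3 - 8 = -11)
p = 1212704 (p = -828697 + 2041401 = 1212704)
(p + (H*136)*R(10, -12))*(1988155 - 3905786) = (1212704 + (-11*136)*((⅐)*(-12)))*(1988155 - 3905786) = (1212704 - 1496*(-12/7))*(-1917631) = (1212704 + 17952/7)*(-1917631) = (8506880/7)*(-1917631) = -16313056801280/7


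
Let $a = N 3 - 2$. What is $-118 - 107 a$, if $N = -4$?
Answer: $1380$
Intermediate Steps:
$a = -14$ ($a = \left(-4\right) 3 - 2 = -12 - 2 = -14$)
$-118 - 107 a = -118 - -1498 = -118 + 1498 = 1380$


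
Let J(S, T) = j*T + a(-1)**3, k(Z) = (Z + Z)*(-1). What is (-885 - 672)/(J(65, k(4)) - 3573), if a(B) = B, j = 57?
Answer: 1557/4030 ≈ 0.38635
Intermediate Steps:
k(Z) = -2*Z (k(Z) = (2*Z)*(-1) = -2*Z)
J(S, T) = -1 + 57*T (J(S, T) = 57*T + (-1)**3 = 57*T - 1 = -1 + 57*T)
(-885 - 672)/(J(65, k(4)) - 3573) = (-885 - 672)/((-1 + 57*(-2*4)) - 3573) = -1557/((-1 + 57*(-8)) - 3573) = -1557/((-1 - 456) - 3573) = -1557/(-457 - 3573) = -1557/(-4030) = -1557*(-1/4030) = 1557/4030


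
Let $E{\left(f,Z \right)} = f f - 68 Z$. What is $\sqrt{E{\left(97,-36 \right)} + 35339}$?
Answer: $6 \sqrt{1311} \approx 217.25$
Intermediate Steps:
$E{\left(f,Z \right)} = f^{2} - 68 Z$
$\sqrt{E{\left(97,-36 \right)} + 35339} = \sqrt{\left(97^{2} - -2448\right) + 35339} = \sqrt{\left(9409 + 2448\right) + 35339} = \sqrt{11857 + 35339} = \sqrt{47196} = 6 \sqrt{1311}$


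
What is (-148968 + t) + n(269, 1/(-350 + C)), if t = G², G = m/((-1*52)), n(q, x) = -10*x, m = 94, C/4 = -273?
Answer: -72604811259/487396 ≈ -1.4896e+5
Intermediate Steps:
C = -1092 (C = 4*(-273) = -1092)
G = -47/26 (G = 94/((-1*52)) = 94/(-52) = 94*(-1/52) = -47/26 ≈ -1.8077)
t = 2209/676 (t = (-47/26)² = 2209/676 ≈ 3.2677)
(-148968 + t) + n(269, 1/(-350 + C)) = (-148968 + 2209/676) - 10/(-350 - 1092) = -100700159/676 - 10/(-1442) = -100700159/676 - 10*(-1/1442) = -100700159/676 + 5/721 = -72604811259/487396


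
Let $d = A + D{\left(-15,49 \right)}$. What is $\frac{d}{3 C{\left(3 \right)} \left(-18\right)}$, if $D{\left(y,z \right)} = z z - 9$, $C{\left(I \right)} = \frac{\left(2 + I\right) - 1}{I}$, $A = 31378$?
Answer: $- \frac{16885}{36} \approx -469.03$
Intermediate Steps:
$C{\left(I \right)} = \frac{1 + I}{I}$
$D{\left(y,z \right)} = -9 + z^{2}$ ($D{\left(y,z \right)} = z^{2} - 9 = -9 + z^{2}$)
$d = 33770$ ($d = 31378 - \left(9 - 49^{2}\right) = 31378 + \left(-9 + 2401\right) = 31378 + 2392 = 33770$)
$\frac{d}{3 C{\left(3 \right)} \left(-18\right)} = \frac{33770}{3 \frac{1 + 3}{3} \left(-18\right)} = \frac{33770}{3 \cdot \frac{1}{3} \cdot 4 \left(-18\right)} = \frac{33770}{3 \cdot \frac{4}{3} \left(-18\right)} = \frac{33770}{4 \left(-18\right)} = \frac{33770}{-72} = 33770 \left(- \frac{1}{72}\right) = - \frac{16885}{36}$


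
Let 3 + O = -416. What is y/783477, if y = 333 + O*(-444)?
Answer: 62123/261159 ≈ 0.23787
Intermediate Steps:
O = -419 (O = -3 - 416 = -419)
y = 186369 (y = 333 - 419*(-444) = 333 + 186036 = 186369)
y/783477 = 186369/783477 = 186369*(1/783477) = 62123/261159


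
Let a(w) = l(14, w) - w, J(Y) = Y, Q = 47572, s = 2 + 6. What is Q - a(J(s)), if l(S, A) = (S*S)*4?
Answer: 46796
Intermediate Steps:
s = 8
l(S, A) = 4*S**2 (l(S, A) = S**2*4 = 4*S**2)
a(w) = 784 - w (a(w) = 4*14**2 - w = 4*196 - w = 784 - w)
Q - a(J(s)) = 47572 - (784 - 1*8) = 47572 - (784 - 8) = 47572 - 1*776 = 47572 - 776 = 46796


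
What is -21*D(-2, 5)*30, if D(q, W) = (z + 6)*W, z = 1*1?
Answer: -22050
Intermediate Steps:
z = 1
D(q, W) = 7*W (D(q, W) = (1 + 6)*W = 7*W)
-21*D(-2, 5)*30 = -147*5*30 = -21*35*30 = -735*30 = -22050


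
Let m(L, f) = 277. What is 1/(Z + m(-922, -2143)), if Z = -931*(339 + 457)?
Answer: -1/740799 ≈ -1.3499e-6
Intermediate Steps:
Z = -741076 (Z = -931*796 = -741076)
1/(Z + m(-922, -2143)) = 1/(-741076 + 277) = 1/(-740799) = -1/740799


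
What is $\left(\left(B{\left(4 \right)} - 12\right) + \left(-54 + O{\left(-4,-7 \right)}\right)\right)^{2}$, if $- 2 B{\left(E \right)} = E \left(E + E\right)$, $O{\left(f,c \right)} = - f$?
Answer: $6084$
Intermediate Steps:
$B{\left(E \right)} = - E^{2}$ ($B{\left(E \right)} = - \frac{E \left(E + E\right)}{2} = - \frac{E 2 E}{2} = - \frac{2 E^{2}}{2} = - E^{2}$)
$\left(\left(B{\left(4 \right)} - 12\right) + \left(-54 + O{\left(-4,-7 \right)}\right)\right)^{2} = \left(\left(- 4^{2} - 12\right) - 50\right)^{2} = \left(\left(\left(-1\right) 16 - 12\right) + \left(-54 + 4\right)\right)^{2} = \left(\left(-16 - 12\right) - 50\right)^{2} = \left(-28 - 50\right)^{2} = \left(-78\right)^{2} = 6084$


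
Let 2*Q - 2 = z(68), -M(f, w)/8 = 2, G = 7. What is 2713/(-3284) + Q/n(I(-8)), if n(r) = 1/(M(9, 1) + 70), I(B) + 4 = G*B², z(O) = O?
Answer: 6204047/3284 ≈ 1889.2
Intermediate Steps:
I(B) = -4 + 7*B²
M(f, w) = -16 (M(f, w) = -8*2 = -16)
Q = 35 (Q = 1 + (½)*68 = 1 + 34 = 35)
n(r) = 1/54 (n(r) = 1/(-16 + 70) = 1/54)
2713/(-3284) + Q/n(I(-8)) = 2713/(-3284) + 35/(1/54) = 2713*(-1/3284) + 35*54 = -2713/3284 + 1890 = 6204047/3284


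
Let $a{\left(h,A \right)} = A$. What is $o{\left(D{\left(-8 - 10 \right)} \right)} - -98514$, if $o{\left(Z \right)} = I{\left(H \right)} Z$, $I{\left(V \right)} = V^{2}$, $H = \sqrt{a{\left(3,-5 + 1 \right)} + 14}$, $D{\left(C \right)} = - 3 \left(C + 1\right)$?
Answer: $99024$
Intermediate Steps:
$D{\left(C \right)} = -3 - 3 C$ ($D{\left(C \right)} = - 3 \left(1 + C\right) = -3 - 3 C$)
$H = \sqrt{10}$ ($H = \sqrt{\left(-5 + 1\right) + 14} = \sqrt{-4 + 14} = \sqrt{10} \approx 3.1623$)
$o{\left(Z \right)} = 10 Z$ ($o{\left(Z \right)} = \left(\sqrt{10}\right)^{2} Z = 10 Z$)
$o{\left(D{\left(-8 - 10 \right)} \right)} - -98514 = 10 \left(-3 - 3 \left(-8 - 10\right)\right) - -98514 = 10 \left(-3 - 3 \left(-8 - 10\right)\right) + 98514 = 10 \left(-3 - -54\right) + 98514 = 10 \left(-3 + 54\right) + 98514 = 10 \cdot 51 + 98514 = 510 + 98514 = 99024$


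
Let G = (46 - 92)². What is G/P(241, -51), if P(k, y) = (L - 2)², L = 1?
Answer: 2116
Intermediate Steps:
P(k, y) = 1 (P(k, y) = (1 - 2)² = (-1)² = 1)
G = 2116 (G = (-46)² = 2116)
G/P(241, -51) = 2116/1 = 2116*1 = 2116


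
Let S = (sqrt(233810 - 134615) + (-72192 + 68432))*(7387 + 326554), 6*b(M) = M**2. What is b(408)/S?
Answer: -20863488/937599800821 - 27744*sqrt(99195)/4687999004105 ≈ -2.4116e-5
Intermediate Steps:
b(M) = M**2/6
S = -1255618160 + 333941*sqrt(99195) (S = (sqrt(99195) - 3760)*333941 = (-3760 + sqrt(99195))*333941 = -1255618160 + 333941*sqrt(99195) ≈ -1.1504e+9)
b(408)/S = ((1/6)*408**2)/(-1255618160 + 333941*sqrt(99195)) = ((1/6)*166464)/(-1255618160 + 333941*sqrt(99195)) = 27744/(-1255618160 + 333941*sqrt(99195))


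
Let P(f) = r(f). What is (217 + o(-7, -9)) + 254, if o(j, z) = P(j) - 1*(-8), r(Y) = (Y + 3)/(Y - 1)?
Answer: 959/2 ≈ 479.50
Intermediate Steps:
r(Y) = (3 + Y)/(-1 + Y)
P(f) = (3 + f)/(-1 + f)
o(j, z) = 8 + (3 + j)/(-1 + j) (o(j, z) = (3 + j)/(-1 + j) - 1*(-8) = (3 + j)/(-1 + j) + 8 = 8 + (3 + j)/(-1 + j))
(217 + o(-7, -9)) + 254 = (217 + (-5 + 9*(-7))/(-1 - 7)) + 254 = (217 + (-5 - 63)/(-8)) + 254 = (217 - ⅛*(-68)) + 254 = (217 + 17/2) + 254 = 451/2 + 254 = 959/2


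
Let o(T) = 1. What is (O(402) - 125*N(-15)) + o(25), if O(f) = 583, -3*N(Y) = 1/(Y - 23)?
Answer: 66451/114 ≈ 582.90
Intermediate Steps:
N(Y) = -1/(3*(-23 + Y)) (N(Y) = -1/(3*(Y - 23)) = -1/(3*(-23 + Y)))
(O(402) - 125*N(-15)) + o(25) = (583 - (-125)/(-69 + 3*(-15))) + 1 = (583 - (-125)/(-69 - 45)) + 1 = (583 - (-125)/(-114)) + 1 = (583 - (-125)*(-1)/114) + 1 = (583 - 125*1/114) + 1 = (583 - 125/114) + 1 = 66337/114 + 1 = 66451/114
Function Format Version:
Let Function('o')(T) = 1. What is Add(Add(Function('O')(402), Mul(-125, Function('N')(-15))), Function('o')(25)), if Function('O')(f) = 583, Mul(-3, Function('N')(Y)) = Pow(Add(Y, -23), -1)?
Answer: Rational(66451, 114) ≈ 582.90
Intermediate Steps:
Function('N')(Y) = Mul(Rational(-1, 3), Pow(Add(-23, Y), -1)) (Function('N')(Y) = Mul(Rational(-1, 3), Pow(Add(Y, -23), -1)) = Mul(Rational(-1, 3), Pow(Add(-23, Y), -1)))
Add(Add(Function('O')(402), Mul(-125, Function('N')(-15))), Function('o')(25)) = Add(Add(583, Mul(-125, Mul(-1, Pow(Add(-69, Mul(3, -15)), -1)))), 1) = Add(Add(583, Mul(-125, Mul(-1, Pow(Add(-69, -45), -1)))), 1) = Add(Add(583, Mul(-125, Mul(-1, Pow(-114, -1)))), 1) = Add(Add(583, Mul(-125, Mul(-1, Rational(-1, 114)))), 1) = Add(Add(583, Mul(-125, Rational(1, 114))), 1) = Add(Add(583, Rational(-125, 114)), 1) = Add(Rational(66337, 114), 1) = Rational(66451, 114)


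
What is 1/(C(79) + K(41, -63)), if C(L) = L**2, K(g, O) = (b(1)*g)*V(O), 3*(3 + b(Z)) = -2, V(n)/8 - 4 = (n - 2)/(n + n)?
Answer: 189/153073 ≈ 0.0012347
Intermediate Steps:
V(n) = 32 + 4*(-2 + n)/n (V(n) = 32 + 8*((n - 2)/(n + n)) = 32 + 8*((-2 + n)/((2*n))) = 32 + 8*((-2 + n)*(1/(2*n))) = 32 + 8*((-2 + n)/(2*n)) = 32 + 4*(-2 + n)/n)
b(Z) = -11/3 (b(Z) = -3 + (1/3)*(-2) = -3 - 2/3 = -11/3)
K(g, O) = -11*g*(36 - 8/O)/3 (K(g, O) = (-11*g/3)*(36 - 8/O) = -11*g*(36 - 8/O)/3)
1/(C(79) + K(41, -63)) = 1/(79**2 + (-132*41 + (88/3)*41/(-63))) = 1/(6241 + (-5412 + (88/3)*41*(-1/63))) = 1/(6241 + (-5412 - 3608/189)) = 1/(6241 - 1026476/189) = 1/(153073/189) = 189/153073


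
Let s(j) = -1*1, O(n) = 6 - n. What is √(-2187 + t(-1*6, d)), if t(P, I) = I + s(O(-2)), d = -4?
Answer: 4*I*√137 ≈ 46.819*I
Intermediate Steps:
s(j) = -1
t(P, I) = -1 + I (t(P, I) = I - 1 = -1 + I)
√(-2187 + t(-1*6, d)) = √(-2187 + (-1 - 4)) = √(-2187 - 5) = √(-2192) = 4*I*√137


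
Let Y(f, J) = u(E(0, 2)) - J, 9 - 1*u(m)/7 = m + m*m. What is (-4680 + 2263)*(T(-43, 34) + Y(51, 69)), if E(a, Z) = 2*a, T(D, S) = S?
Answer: -67676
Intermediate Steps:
u(m) = 63 - 7*m - 7*m² (u(m) = 63 - 7*(m + m*m) = 63 - 7*(m + m²) = 63 + (-7*m - 7*m²) = 63 - 7*m - 7*m²)
Y(f, J) = 63 - J (Y(f, J) = (63 - 14*0 - 7*(2*0)²) - J = (63 - 7*0 - 7*0²) - J = (63 + 0 - 7*0) - J = (63 + 0 + 0) - J = 63 - J)
(-4680 + 2263)*(T(-43, 34) + Y(51, 69)) = (-4680 + 2263)*(34 + (63 - 1*69)) = -2417*(34 + (63 - 69)) = -2417*(34 - 6) = -2417*28 = -67676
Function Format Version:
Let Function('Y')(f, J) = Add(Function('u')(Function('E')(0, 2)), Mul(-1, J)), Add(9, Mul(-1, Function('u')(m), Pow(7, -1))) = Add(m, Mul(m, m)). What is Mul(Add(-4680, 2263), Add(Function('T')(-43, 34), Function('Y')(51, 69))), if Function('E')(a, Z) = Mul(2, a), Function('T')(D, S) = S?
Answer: -67676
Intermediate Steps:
Function('u')(m) = Add(63, Mul(-7, m), Mul(-7, Pow(m, 2))) (Function('u')(m) = Add(63, Mul(-7, Add(m, Mul(m, m)))) = Add(63, Mul(-7, Add(m, Pow(m, 2)))) = Add(63, Add(Mul(-7, m), Mul(-7, Pow(m, 2)))) = Add(63, Mul(-7, m), Mul(-7, Pow(m, 2))))
Function('Y')(f, J) = Add(63, Mul(-1, J)) (Function('Y')(f, J) = Add(Add(63, Mul(-7, Mul(2, 0)), Mul(-7, Pow(Mul(2, 0), 2))), Mul(-1, J)) = Add(Add(63, Mul(-7, 0), Mul(-7, Pow(0, 2))), Mul(-1, J)) = Add(Add(63, 0, Mul(-7, 0)), Mul(-1, J)) = Add(Add(63, 0, 0), Mul(-1, J)) = Add(63, Mul(-1, J)))
Mul(Add(-4680, 2263), Add(Function('T')(-43, 34), Function('Y')(51, 69))) = Mul(Add(-4680, 2263), Add(34, Add(63, Mul(-1, 69)))) = Mul(-2417, Add(34, Add(63, -69))) = Mul(-2417, Add(34, -6)) = Mul(-2417, 28) = -67676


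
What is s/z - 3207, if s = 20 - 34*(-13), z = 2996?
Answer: -686265/214 ≈ -3206.8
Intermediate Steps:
s = 462 (s = 20 + 442 = 462)
s/z - 3207 = 462/2996 - 3207 = 462*(1/2996) - 3207 = 33/214 - 3207 = -686265/214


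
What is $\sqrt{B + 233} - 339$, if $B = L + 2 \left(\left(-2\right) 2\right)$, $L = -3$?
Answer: $-339 + \sqrt{222} \approx -324.1$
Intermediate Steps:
$B = -11$ ($B = -3 + 2 \left(\left(-2\right) 2\right) = -3 + 2 \left(-4\right) = -3 - 8 = -11$)
$\sqrt{B + 233} - 339 = \sqrt{-11 + 233} - 339 = \sqrt{222} - 339 = -339 + \sqrt{222}$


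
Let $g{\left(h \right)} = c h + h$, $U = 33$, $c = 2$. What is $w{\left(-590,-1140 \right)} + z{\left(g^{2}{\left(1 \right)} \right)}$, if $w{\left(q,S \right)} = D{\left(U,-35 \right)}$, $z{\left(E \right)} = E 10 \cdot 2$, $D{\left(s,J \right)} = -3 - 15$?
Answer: $162$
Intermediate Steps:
$g{\left(h \right)} = 3 h$ ($g{\left(h \right)} = 2 h + h = 3 h$)
$D{\left(s,J \right)} = -18$ ($D{\left(s,J \right)} = -3 - 15 = -18$)
$z{\left(E \right)} = 20 E$ ($z{\left(E \right)} = 10 E 2 = 20 E$)
$w{\left(q,S \right)} = -18$
$w{\left(-590,-1140 \right)} + z{\left(g^{2}{\left(1 \right)} \right)} = -18 + 20 \left(3 \cdot 1\right)^{2} = -18 + 20 \cdot 3^{2} = -18 + 20 \cdot 9 = -18 + 180 = 162$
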